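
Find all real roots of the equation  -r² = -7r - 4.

Rearrange to standard form: -r² + 7r + 4 = 0.
Discriminant: (7)² − 4·(-1)·4 = 65.
Quadratic formula: r = (-7 ± √65) / (-2).
So r = 7/2 - √(65)/2 ≈ -0.5311 or r = 7/2 + √(65)/2 ≈ 7.5311.

r = -0.5311 or r = 7.5311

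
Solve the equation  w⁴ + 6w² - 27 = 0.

w = -1.7321 or w = 1.7321

Let u = w². The equation becomes u² + 6u - 27 = 0.
Factor: (u - 3)(u + 9) = 0, so u = 3 or u = -9.
w² = 3 gives w = ±√(3) ≈ ±1.7321.
w² = -9 < 0 has no real solution.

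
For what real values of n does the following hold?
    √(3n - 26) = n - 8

Square both sides: 3n - 26 = (n - 8)².
Expand and rearrange: n² - 19n + 90 = 0.
Solving gives n = 10 or n = 9.
Check each candidate in the original equation:
  n = 10: √(4) = 2, while n - 8 = 2 — valid.
  n = 9: √(1) = 1, while n - 8 = 1 — valid.

n = 9 or n = 10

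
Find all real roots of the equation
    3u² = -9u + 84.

Bring every term to one side: 3u² + 9u - 84 = 0.
Factor: 3(u + 7)(u - 4) = 0.
So u = -7 or u = 4.

u = -7 or u = 4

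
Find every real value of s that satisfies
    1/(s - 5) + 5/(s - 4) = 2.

s = 4.7753 or s = 7.2247

Multiply both sides by (s - 5)(s - 4):
(s - 4) + 5(s - 5) = 2(s - 5)(s - 4).
Expand and collect terms: 2s² - 24s + 69 = 0.
By the quadratic formula, s = (24 ± √24) / 4, so s ≈ 7.2247 or s ≈ 4.7753.
Neither value makes a denominator zero (s ≠ 5, s ≠ 4), so both are valid.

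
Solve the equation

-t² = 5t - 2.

t = -5.3723 or t = 0.3723

Rearrange to standard form: -t² - 5t + 2 = 0.
Discriminant: (-5)² − 4·(-1)·2 = 33.
Quadratic formula: t = (5 ± √33) / (-2).
So t = -√(33)/2 - 5/2 ≈ -5.3723 or t = -5/2 + √(33)/2 ≈ 0.3723.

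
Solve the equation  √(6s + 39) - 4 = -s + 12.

Isolate the radical: √(6s + 39) = -s + 16.
Square both sides: 6s + 39 = (-s + 16)².
Expand and rearrange: s² - 38s + 217 = 0.
Solving gives s = 31 or s = 7.
Check each candidate in the original equation:
  s = 31: √(225) = 15, while -s + 16 = -15 — extraneous.
  s = 7: √(81) = 9, while -s + 16 = 9 — valid.

s = 7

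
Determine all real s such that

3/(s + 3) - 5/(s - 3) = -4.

Multiply both sides by (s + 3)(s - 3):
3(s - 3) - 5(s + 3) = -4(s + 3)(s - 3).
Expand and collect terms: -4s² + 2s + 60 = 0.
By the quadratic formula, s = (-2 ± √964) / -8, so s ≈ -3.631 or s ≈ 4.131.
Neither value makes a denominator zero (s ≠ -3, s ≠ 3), so both are valid.

s = -3.631 or s = 4.131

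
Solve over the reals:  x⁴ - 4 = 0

Let u = x². The equation becomes u² - 4 = 0.
Factor: (u + 2)(u - 2) = 0, so u = -2 or u = 2.
x² = -2 < 0 has no real solution.
x² = 2 gives x = ±√(2) ≈ ±1.4142.

x = -1.4142 or x = 1.4142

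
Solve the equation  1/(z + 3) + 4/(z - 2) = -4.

z = -3.308 or z = 1.058

Multiply both sides by (z + 3)(z - 2):
(z - 2) + 4(z + 3) = -4(z + 3)(z - 2).
Expand and collect terms: -4z² - 9z + 14 = 0.
By the quadratic formula, z = (9 ± √305) / -8, so z ≈ -3.308 or z ≈ 1.058.
Neither value makes a denominator zero (z ≠ -3, z ≠ 2), so both are valid.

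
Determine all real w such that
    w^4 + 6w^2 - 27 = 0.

Let u = w^2. The equation becomes u^2 + 6u - 27 = 0.
Factor: (u - 3)(u + 9) = 0, so u = 3 or u = -9.
w^2 = 3 gives w = +/-sqrt(3) ~= +/-1.7321.
w^2 = -9 < 0 has no real solution.

w = -1.7321 or w = 1.7321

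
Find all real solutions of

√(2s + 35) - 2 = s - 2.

Isolate the radical: √(2s + 35) = s.
Square both sides: 2s + 35 = (s)².
Expand and rearrange: s² - 2s - 35 = 0.
Solving gives s = 7 or s = -5.
Check each candidate in the original equation:
  s = 7: √(49) = 7, while s = 7 — valid.
  s = -5: √(25) = 5, while s = -5 — extraneous.

s = 7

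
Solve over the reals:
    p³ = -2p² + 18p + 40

Rearrange: p³ + 2p² - 18p - 40 = 0.
Possible rational roots are divisors of -40. Testing p = -4 gives 0, so (p + 4) is a factor.
Divide: p³ + 2p² - 18p - 40 = (p + 4)(p² - 2p - 10).
Apply the quadratic formula to p² - 2p - 10 = 0: p = (2 ± √44)/2, i.e. p ≈ 4.3166 or p ≈ -2.3166.

p = -4 or p = -2.3166 or p = 4.3166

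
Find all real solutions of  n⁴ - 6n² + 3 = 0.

n = -2.3344 or n = -0.742 or n = 0.742 or n = 2.3344

Let u = n². The equation becomes u² - 6u + 3 = 0.
By the quadratic formula, u = √(6) + 3 or u = 3 - √(6).
n² = √(6) + 3 gives n = ±√(√(6) + 3) ≈ ±2.3344.
n² = 3 - √(6) gives n = ±√(3 - √(6)) ≈ ±0.742.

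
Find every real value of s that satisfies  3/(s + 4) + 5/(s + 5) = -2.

s = -8.6794 or s = -4.3206

Multiply both sides by (s + 4)(s + 5):
3(s + 5) + 5(s + 4) = -2(s + 4)(s + 5).
Expand and collect terms: -2s² - 26s - 75 = 0.
By the quadratic formula, s = (26 ± √76) / -4, so s ≈ -8.6794 or s ≈ -4.3206.
Neither value makes a denominator zero (s ≠ -4, s ≠ -5), so both are valid.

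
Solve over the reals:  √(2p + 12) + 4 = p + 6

Isolate the radical: √(2p + 12) = p + 2.
Square both sides: 2p + 12 = (p + 2)².
Expand and rearrange: p² + 2p - 8 = 0.
Solving gives p = 2 or p = -4.
Check each candidate in the original equation:
  p = 2: √(16) = 4, while p + 2 = 4 — valid.
  p = -4: √(4) = 2, while p + 2 = -2 — extraneous.

p = 2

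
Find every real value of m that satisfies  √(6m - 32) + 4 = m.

Isolate the radical: √(6m - 32) = m - 4.
Square both sides: 6m - 32 = (m - 4)².
Expand and rearrange: m² - 14m + 48 = 0.
Solving gives m = 8 or m = 6.
Check each candidate in the original equation:
  m = 8: √(16) = 4, while m - 4 = 4 — valid.
  m = 6: √(4) = 2, while m - 4 = 2 — valid.

m = 6 or m = 8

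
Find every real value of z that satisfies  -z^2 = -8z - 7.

z = -0.7958 or z = 8.7958

Rearrange to standard form: -z^2 + 8z + 7 = 0.
Discriminant: (8)^2 - 4*(-1)*7 = 92.
Quadratic formula: z = (-8 +/- sqrt(92)) / (-2).
So z = 4 - sqrt(23) ~= -0.7958 or z = 4 + sqrt(23) ~= 8.7958.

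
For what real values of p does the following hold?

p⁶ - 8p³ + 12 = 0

Let u = p³. The equation becomes u² - 8u + 12 = 0.
Factor: (u - 2)(u - 6) = 0, so u = 2 or u = 6.
p³ = 2 gives p = ∛(2) ≈ 1.2599.
p³ = 6 gives p = ∛(6) ≈ 1.8171.

p = 1.2599 or p = 1.8171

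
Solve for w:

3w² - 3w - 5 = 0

Discriminant: (-3)² − 4·3·(-5) = 69.
Quadratic formula: w = (3 ± √69) / 6.
So w = 1/2 + √(69)/6 ≈ 1.8844 or w = 1/2 - √(69)/6 ≈ -0.8844.

w = -0.8844 or w = 1.8844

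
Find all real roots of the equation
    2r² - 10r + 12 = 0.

r = 2 or r = 3

Factor: 2(r - 3)(r - 2) = 0.
So r = 3 or r = 2.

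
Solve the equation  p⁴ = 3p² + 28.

Let u = p². The equation becomes u² - 3u - 28 = 0.
Factor: (u - 7)(u + 4) = 0, so u = 7 or u = -4.
p² = 7 gives p = ±√(7) ≈ ±2.6458.
p² = -4 < 0 has no real solution.

p = -2.6458 or p = 2.6458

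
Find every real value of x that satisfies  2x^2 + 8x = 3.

Rearrange to standard form: 2x^2 + 8x - 3 = 0.
Discriminant: (8)^2 - 4*2*(-3) = 88.
Quadratic formula: x = (-8 +/- sqrt(88)) / 4.
So x = -2 + sqrt(22)/2 ~= 0.3452 or x = -sqrt(22)/2 - 2 ~= -4.3452.

x = -4.3452 or x = 0.3452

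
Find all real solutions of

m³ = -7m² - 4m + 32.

m = -4.7016 or m = -4 or m = 1.7016

Rearrange: m³ + 7m² + 4m - 32 = 0.
Possible rational roots are divisors of -32. Testing m = -4 gives 0, so (m + 4) is a factor.
Divide: m³ + 7m² + 4m - 32 = (m + 4)(m² + 3m - 8).
Apply the quadratic formula to m² + 3m - 8 = 0: m = (-3 ± √41)/2, i.e. m ≈ 1.7016 or m ≈ -4.7016.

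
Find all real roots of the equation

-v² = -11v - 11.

v = -0.9226 or v = 11.9226

Rearrange to standard form: -v² + 11v + 11 = 0.
Discriminant: (11)² − 4·(-1)·11 = 165.
Quadratic formula: v = (-11 ± √165) / (-2).
So v = 11/2 - √(165)/2 ≈ -0.9226 or v = 11/2 + √(165)/2 ≈ 11.9226.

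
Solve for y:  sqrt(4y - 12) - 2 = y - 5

y = 3 or y = 7

Isolate the radical: sqrt(4y - 12) = y - 3.
Square both sides: 4y - 12 = (y - 3)^2.
Expand and rearrange: y^2 - 10y + 21 = 0.
Solving gives y = 7 or y = 3.
Check each candidate in the original equation:
  y = 7: sqrt(16) = 4, while y - 3 = 4 — valid.
  y = 3: sqrt(0) = 0, while y - 3 = 0 — valid.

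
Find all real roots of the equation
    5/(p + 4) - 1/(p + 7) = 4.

Multiply both sides by (p + 4)(p + 7):
5(p + 7) - (p + 4) = 4(p + 4)(p + 7).
Expand and collect terms: 4p² + 40p + 81 = 0.
By the quadratic formula, p = (-40 ± √304) / 8, so p ≈ -2.8206 or p ≈ -7.1794.
Neither value makes a denominator zero (p ≠ -4, p ≠ -7), so both are valid.

p = -7.1794 or p = -2.8206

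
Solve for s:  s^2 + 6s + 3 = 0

s = -5.4495 or s = -0.5505

Discriminant: (6)^2 - 4*1*3 = 24.
Quadratic formula: s = (-6 +/- sqrt(24)) / 2.
So s = -3 + sqrt(6) ~= -0.5505 or s = -3 - sqrt(6) ~= -5.4495.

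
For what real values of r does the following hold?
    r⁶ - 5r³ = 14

r = -1.2599 or r = 1.9129

Let u = r³. The equation becomes u² - 5u - 14 = 0.
Factor: (u - 7)(u + 2) = 0, so u = 7 or u = -2.
r³ = 7 gives r = ∛(7) ≈ 1.9129.
r³ = -2 gives r = -∛(2) ≈ -1.2599.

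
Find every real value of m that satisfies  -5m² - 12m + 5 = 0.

Discriminant: (-12)² − 4·(-5)·5 = 244.
Quadratic formula: m = (12 ± √244) / (-10).
So m = -√(61)/5 - 6/5 ≈ -2.762 or m = -6/5 + √(61)/5 ≈ 0.362.

m = -2.762 or m = 0.362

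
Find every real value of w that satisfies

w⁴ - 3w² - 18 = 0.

Let u = w². The equation becomes u² - 3u - 18 = 0.
Factor: (u - 6)(u + 3) = 0, so u = 6 or u = -3.
w² = 6 gives w = ±√(6) ≈ ±2.4495.
w² = -3 < 0 has no real solution.

w = -2.4495 or w = 2.4495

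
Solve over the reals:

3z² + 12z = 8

Rearrange to standard form: 3z² + 12z - 8 = 0.
Discriminant: (12)² − 4·3·(-8) = 240.
Quadratic formula: z = (-12 ± √240) / 6.
So z = -2 + 2·√(15)/3 ≈ 0.582 or z = -2·√(15)/3 - 2 ≈ -4.582.

z = -4.582 or z = 0.582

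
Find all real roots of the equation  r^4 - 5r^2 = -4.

Let u = r^2. The equation becomes u^2 - 5u + 4 = 0.
Factor: (u - 1)(u - 4) = 0, so u = 1 or u = 4.
r^2 = 1 gives r = +/-1.
r^2 = 4 gives r = +/-2.

r = -2 or r = -1 or r = 1 or r = 2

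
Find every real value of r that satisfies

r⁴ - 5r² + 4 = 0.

r = -2 or r = -1 or r = 1 or r = 2

Let u = r². The equation becomes u² - 5u + 4 = 0.
Factor: (u - 4)(u - 1) = 0, so u = 4 or u = 1.
r² = 4 gives r = ±2.
r² = 1 gives r = ±1.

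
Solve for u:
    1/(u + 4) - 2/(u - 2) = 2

u = -3.386 or u = 0.886

Multiply both sides by (u + 4)(u - 2):
(u - 2) - 2(u + 4) = 2(u + 4)(u - 2).
Expand and collect terms: 2u^2 + 5u - 6 = 0.
By the quadratic formula, u = (-5 +/- sqrt(73)) / 4, so u ~= 0.886 or u ~= -3.386.
Neither value makes a denominator zero (u != -4, u != 2), so both are valid.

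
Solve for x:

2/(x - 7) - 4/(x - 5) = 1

Multiply both sides by (x - 7)(x - 5):
2(x - 5) - 4(x - 7) = (x - 7)(x - 5).
Expand and collect terms: x^2 - 10x + 17 = 0.
By the quadratic formula, x = (10 +/- sqrt(32)) / 2, so x ~= 7.8284 or x ~= 2.1716.
Neither value makes a denominator zero (x != 7, x != 5), so both are valid.

x = 2.1716 or x = 7.8284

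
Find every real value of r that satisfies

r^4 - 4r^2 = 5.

r = -2.2361 or r = 2.2361

Let u = r^2. The equation becomes u^2 - 4u - 5 = 0.
Factor: (u + 1)(u - 5) = 0, so u = -1 or u = 5.
r^2 = -1 < 0 has no real solution.
r^2 = 5 gives r = +/-sqrt(5) ~= +/-2.2361.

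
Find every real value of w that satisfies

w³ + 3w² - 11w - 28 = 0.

w = -4 or w = -2.1926 or w = 3.1926

Possible rational roots are divisors of -28. Testing w = -4 gives 0, so (w + 4) is a factor.
Divide: w³ + 3w² - 11w - 28 = (w + 4)(w² - w - 7).
Apply the quadratic formula to w² - w - 7 = 0: w = (1 ± √29)/2, i.e. w ≈ 3.1926 or w ≈ -2.1926.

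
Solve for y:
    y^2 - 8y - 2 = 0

Discriminant: (-8)^2 - 4*1*(-2) = 72.
Quadratic formula: y = (8 +/- sqrt(72)) / 2.
So y = 4 + 3*sqrt(2) ~= 8.2426 or y = 4 - 3*sqrt(2) ~= -0.2426.

y = -0.2426 or y = 8.2426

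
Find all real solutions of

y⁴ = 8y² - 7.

y = -2.6458 or y = -1 or y = 1 or y = 2.6458

Let u = y². The equation becomes u² - 8u + 7 = 0.
Factor: (u - 7)(u - 1) = 0, so u = 7 or u = 1.
y² = 7 gives y = ±√(7) ≈ ±2.6458.
y² = 1 gives y = ±1.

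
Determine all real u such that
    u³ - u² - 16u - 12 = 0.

Possible rational roots are divisors of -12. Testing u = -3 gives 0, so (u + 3) is a factor.
Divide: u³ - u² - 16u - 12 = (u + 3)(u² - 4u - 4).
Apply the quadratic formula to u² - 4u - 4 = 0: u = (4 ± √32)/2, i.e. u ≈ 4.8284 or u ≈ -0.8284.

u = -3 or u = -0.8284 or u = 4.8284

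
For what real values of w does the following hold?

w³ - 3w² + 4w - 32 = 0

Possible rational roots are divisors of -32. Testing w = 4 gives 0, so (w - 4) is a factor.
Divide: w³ - 3w² + 4w - 32 = (w - 4)(w² + w + 8).
The quadratic w² + w + 8 has discriminant -31 < 0, so no further real roots.

w = 4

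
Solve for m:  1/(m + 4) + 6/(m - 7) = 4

Multiply both sides by (m + 4)(m - 7):
(m - 7) + 6(m + 4) = 4(m + 4)(m - 7).
Expand and collect terms: 4m^2 - 19m - 129 = 0.
By the quadratic formula, m = (19 +/- sqrt(2425)) / 8, so m ~= 8.5305 or m ~= -3.7805.
Neither value makes a denominator zero (m != -4, m != 7), so both are valid.

m = -3.7805 or m = 8.5305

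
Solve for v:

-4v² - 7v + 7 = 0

Discriminant: (-7)² − 4·(-4)·7 = 161.
Quadratic formula: v = (7 ± √161) / (-8).
So v = -√(161)/8 - 7/8 ≈ -2.4611 or v = -7/8 + √(161)/8 ≈ 0.7111.

v = -2.4611 or v = 0.7111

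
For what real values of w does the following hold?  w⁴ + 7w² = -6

No real solutions.

Let u = w². The equation becomes u² + 7u + 6 = 0.
Factor: (u + 1)(u + 6) = 0, so u = -1 or u = -6.
w² = -1 < 0 has no real solution.
w² = -6 < 0 has no real solution.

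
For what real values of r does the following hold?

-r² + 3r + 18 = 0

r = -3 or r = 6

Factor: -1(r - 6)(r + 3) = 0.
So r = 6 or r = -3.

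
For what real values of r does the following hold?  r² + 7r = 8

r = -8 or r = 1

Bring every term to one side: r² + 7r - 8 = 0.
Factor: (r + 8)(r - 1) = 0.
So r = -8 or r = 1.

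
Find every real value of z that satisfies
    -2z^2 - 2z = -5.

Rearrange to standard form: -2z^2 - 2z + 5 = 0.
Discriminant: (-2)^2 - 4*(-2)*5 = 44.
Quadratic formula: z = (2 +/- sqrt(44)) / (-4).
So z = -sqrt(11)/2 - 1/2 ~= -2.1583 or z = -1/2 + sqrt(11)/2 ~= 1.1583.

z = -2.1583 or z = 1.1583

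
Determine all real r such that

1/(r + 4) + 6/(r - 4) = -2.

Multiply both sides by (r + 4)(r - 4):
(r - 4) + 6(r + 4) = -2(r + 4)(r - 4).
Expand and collect terms: -2r² - 7r + 12 = 0.
By the quadratic formula, r = (7 ± √145) / -4, so r ≈ -4.7604 or r ≈ 1.2604.
Neither value makes a denominator zero (r ≠ -4, r ≠ 4), so both are valid.

r = -4.7604 or r = 1.2604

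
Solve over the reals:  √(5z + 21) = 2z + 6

Square both sides: 5z + 21 = (2z + 6)².
Expand and rearrange: 4z² + 19z + 15 = 0.
Solving gives z = -1 or z = -3.75.
Check each candidate in the original equation:
  z = -1: √(16) = 4, while 2z + 6 = 4 — valid.
  z = -3.75: √(2.25) = 1.5, while 2z + 6 = -1.5 — extraneous.

z = -1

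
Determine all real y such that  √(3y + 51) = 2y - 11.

y = 10

Square both sides: 3y + 51 = (2y - 11)².
Expand and rearrange: 4y² - 47y + 70 = 0.
Solving gives y = 10 or y = 1.75.
Check each candidate in the original equation:
  y = 10: √(81) = 9, while 2y - 11 = 9 — valid.
  y = 1.75: √(56.25) = 7.5, while 2y - 11 = -7.5 — extraneous.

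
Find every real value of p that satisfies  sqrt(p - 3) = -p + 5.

p = 4

Square both sides: p - 3 = (-p + 5)^2.
Expand and rearrange: p^2 - 11p + 28 = 0.
Solving gives p = 7 or p = 4.
Check each candidate in the original equation:
  p = 7: sqrt(4) = 2, while -p + 5 = -2 — extraneous.
  p = 4: sqrt(1) = 1, while -p + 5 = 1 — valid.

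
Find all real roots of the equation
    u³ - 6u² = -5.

Rearrange: u³ - 6u² + 5 = 0.
Possible rational roots are divisors of 5. Testing u = 1 gives 0, so (u - 1) is a factor.
Divide: u³ - 6u² + 5 = (u - 1)(u² - 5u - 5).
Apply the quadratic formula to u² - 5u - 5 = 0: u = (5 ± √45)/2, i.e. u ≈ 5.8541 or u ≈ -0.8541.

u = -0.8541 or u = 1 or u = 5.8541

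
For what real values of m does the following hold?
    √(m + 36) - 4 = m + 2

m = 0

Isolate the radical: √(m + 36) = m + 6.
Square both sides: m + 36 = (m + 6)².
Expand and rearrange: m² + 11m = 0.
Solving gives m = 0 or m = -11.
Check each candidate in the original equation:
  m = 0: √(36) = 6, while m + 6 = 6 — valid.
  m = -11: √(25) = 5, while m + 6 = -5 — extraneous.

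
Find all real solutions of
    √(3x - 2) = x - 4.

Square both sides: 3x - 2 = (x - 4)².
Expand and rearrange: x² - 11x + 18 = 0.
Solving gives x = 9 or x = 2.
Check each candidate in the original equation:
  x = 9: √(25) = 5, while x - 4 = 5 — valid.
  x = 2: √(4) = 2, while x - 4 = -2 — extraneous.

x = 9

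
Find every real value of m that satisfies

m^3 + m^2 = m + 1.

m = -1 or m = 1

Rearrange: m^3 + m^2 - m - 1 = 0.
Possible rational roots are divisors of -1. Testing m = 1 gives 0, so (m - 1) is a factor.
Divide: m^3 + m^2 - m - 1 = (m - 1)(m^2 + 2m + 1).
The quadratic has the repeated root m = -1.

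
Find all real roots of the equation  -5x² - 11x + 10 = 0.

x = -2.8916 or x = 0.6916

Discriminant: (-11)² − 4·(-5)·10 = 321.
Quadratic formula: x = (11 ± √321) / (-10).
So x = -√(321)/10 - 11/10 ≈ -2.8916 or x = -11/10 + √(321)/10 ≈ 0.6916.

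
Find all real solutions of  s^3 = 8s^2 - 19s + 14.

Rearrange: s^3 - 8s^2 + 19s - 14 = 0.
Possible rational roots are divisors of -14. Testing s = 2 gives 0, so (s - 2) is a factor.
Divide: s^3 - 8s^2 + 19s - 14 = (s - 2)(s^2 - 6s + 7).
Apply the quadratic formula to s^2 - 6s + 7 = 0: s = (6 +/- sqrt(8))/2, i.e. s ~= 4.4142 or s ~= 1.5858.

s = 1.5858 or s = 2 or s = 4.4142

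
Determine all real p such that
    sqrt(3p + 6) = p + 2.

p = -2 or p = 1

Square both sides: 3p + 6 = (p + 2)^2.
Expand and rearrange: p^2 + p - 2 = 0.
Solving gives p = 1 or p = -2.
Check each candidate in the original equation:
  p = 1: sqrt(9) = 3, while p + 2 = 3 — valid.
  p = -2: sqrt(0) = 0, while p + 2 = 0 — valid.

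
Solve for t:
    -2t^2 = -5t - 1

Rearrange to standard form: -2t^2 + 5t + 1 = 0.
Discriminant: (5)^2 - 4*(-2)*1 = 33.
Quadratic formula: t = (-5 +/- sqrt(33)) / (-4).
So t = 5/4 - sqrt(33)/4 ~= -0.1861 or t = 5/4 + sqrt(33)/4 ~= 2.6861.

t = -0.1861 or t = 2.6861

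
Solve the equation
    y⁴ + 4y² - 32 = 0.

y = -2 or y = 2

Let u = y². The equation becomes u² + 4u - 32 = 0.
Factor: (u - 4)(u + 8) = 0, so u = 4 or u = -8.
y² = 4 gives y = ±2.
y² = -8 < 0 has no real solution.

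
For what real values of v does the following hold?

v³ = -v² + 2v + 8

Rearrange: v³ + v² - 2v - 8 = 0.
Possible rational roots are divisors of -8. Testing v = 2 gives 0, so (v - 2) is a factor.
Divide: v³ + v² - 2v - 8 = (v - 2)(v² + 3v + 4).
The quadratic v² + 3v + 4 has discriminant -7 < 0, so no further real roots.

v = 2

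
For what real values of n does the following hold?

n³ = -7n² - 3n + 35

Rearrange: n³ + 7n² + 3n - 35 = 0.
Possible rational roots are divisors of -35. Testing n = -5 gives 0, so (n + 5) is a factor.
Divide: n³ + 7n² + 3n - 35 = (n + 5)(n² + 2n - 7).
Apply the quadratic formula to n² + 2n - 7 = 0: n = (-2 ± √32)/2, i.e. n ≈ 1.8284 or n ≈ -3.8284.

n = -5 or n = -3.8284 or n = 1.8284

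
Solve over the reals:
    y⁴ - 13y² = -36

Let u = y². The equation becomes u² - 13u + 36 = 0.
Factor: (u - 9)(u - 4) = 0, so u = 9 or u = 4.
y² = 9 gives y = ±3.
y² = 4 gives y = ±2.

y = -3 or y = -2 or y = 2 or y = 3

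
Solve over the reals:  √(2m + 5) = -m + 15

m = 10

Square both sides: 2m + 5 = (-m + 15)².
Expand and rearrange: m² - 32m + 220 = 0.
Solving gives m = 22 or m = 10.
Check each candidate in the original equation:
  m = 22: √(49) = 7, while -m + 15 = -7 — extraneous.
  m = 10: √(25) = 5, while -m + 15 = 5 — valid.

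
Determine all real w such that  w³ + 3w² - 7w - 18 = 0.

w = -3.5414 or w = -2 or w = 2.5414

Possible rational roots are divisors of -18. Testing w = -2 gives 0, so (w + 2) is a factor.
Divide: w³ + 3w² - 7w - 18 = (w + 2)(w² + w - 9).
Apply the quadratic formula to w² + w - 9 = 0: w = (-1 ± √37)/2, i.e. w ≈ 2.5414 or w ≈ -3.5414.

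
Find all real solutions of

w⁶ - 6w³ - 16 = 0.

Let u = w³. The equation becomes u² - 6u - 16 = 0.
Factor: (u - 8)(u + 2) = 0, so u = 8 or u = -2.
w³ = 8 gives w = 2.
w³ = -2 gives w = -∛(2) ≈ -1.2599.

w = -1.2599 or w = 2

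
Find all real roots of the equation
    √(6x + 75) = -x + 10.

Square both sides: 6x + 75 = (-x + 10)².
Expand and rearrange: x² - 26x + 25 = 0.
Solving gives x = 25 or x = 1.
Check each candidate in the original equation:
  x = 25: √(225) = 15, while -x + 10 = -15 — extraneous.
  x = 1: √(81) = 9, while -x + 10 = 9 — valid.

x = 1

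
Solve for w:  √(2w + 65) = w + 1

Square both sides: 2w + 65 = (w + 1)².
Expand and rearrange: w² - 64 = 0.
Solving gives w = 8 or w = -8.
Check each candidate in the original equation:
  w = 8: √(81) = 9, while w + 1 = 9 — valid.
  w = -8: √(49) = 7, while w + 1 = -7 — extraneous.

w = 8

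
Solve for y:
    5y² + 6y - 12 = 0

y = -2.2613 or y = 1.0613

Discriminant: (6)² − 4·5·(-12) = 276.
Quadratic formula: y = (-6 ± √276) / 10.
So y = -3/5 + √(69)/5 ≈ 1.0613 or y = -√(69)/5 - 3/5 ≈ -2.2613.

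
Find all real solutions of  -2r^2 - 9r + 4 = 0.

Discriminant: (-9)^2 - 4*(-2)*4 = 113.
Quadratic formula: r = (9 +/- sqrt(113)) / (-4).
So r = -sqrt(113)/4 - 9/4 ~= -4.9075 or r = -9/4 + sqrt(113)/4 ~= 0.4075.

r = -4.9075 or r = 0.4075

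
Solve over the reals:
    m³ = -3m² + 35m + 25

Rearrange: m³ + 3m² - 35m - 25 = 0.
Possible rational roots are divisors of -25. Testing m = 5 gives 0, so (m - 5) is a factor.
Divide: m³ + 3m² - 35m - 25 = (m - 5)(m² + 8m + 5).
Apply the quadratic formula to m² + 8m + 5 = 0: m = (-8 ± √44)/2, i.e. m ≈ -0.6834 or m ≈ -7.3166.

m = -7.3166 or m = -0.6834 or m = 5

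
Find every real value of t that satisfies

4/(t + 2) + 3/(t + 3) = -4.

t = -4.3187 or t = -2.4313

Multiply both sides by (t + 2)(t + 3):
4(t + 3) + 3(t + 2) = -4(t + 2)(t + 3).
Expand and collect terms: -4t^2 - 27t - 42 = 0.
By the quadratic formula, t = (27 +/- sqrt(57)) / -8, so t ~= -4.3187 or t ~= -2.4313.
Neither value makes a denominator zero (t != -2, t != -3), so both are valid.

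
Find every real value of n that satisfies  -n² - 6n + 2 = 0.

Discriminant: (-6)² − 4·(-1)·2 = 44.
Quadratic formula: n = (6 ± √44) / (-2).
So n = -√(11) - 3 ≈ -6.3166 or n = -3 + √(11) ≈ 0.3166.

n = -6.3166 or n = 0.3166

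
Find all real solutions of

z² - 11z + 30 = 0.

Factor: (z - 6)(z - 5) = 0.
So z = 6 or z = 5.

z = 5 or z = 6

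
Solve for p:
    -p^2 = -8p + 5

Rearrange to standard form: -p^2 + 8p - 5 = 0.
Discriminant: (8)^2 - 4*(-1)*(-5) = 44.
Quadratic formula: p = (-8 +/- sqrt(44)) / (-2).
So p = 4 - sqrt(11) ~= 0.6834 or p = sqrt(11) + 4 ~= 7.3166.

p = 0.6834 or p = 7.3166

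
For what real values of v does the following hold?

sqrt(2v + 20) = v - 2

Square both sides: 2v + 20 = (v - 2)^2.
Expand and rearrange: v^2 - 6v - 16 = 0.
Solving gives v = 8 or v = -2.
Check each candidate in the original equation:
  v = 8: sqrt(36) = 6, while v - 2 = 6 — valid.
  v = -2: sqrt(16) = 4, while v - 2 = -4 — extraneous.

v = 8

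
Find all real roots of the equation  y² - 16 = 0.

y = -4 or y = 4

Factor: (y + 4)(y - 4) = 0.
So y = -4 or y = 4.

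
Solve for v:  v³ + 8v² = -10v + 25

v = -5 or v = -4.1926 or v = 1.1926

Rearrange: v³ + 8v² + 10v - 25 = 0.
Possible rational roots are divisors of -25. Testing v = -5 gives 0, so (v + 5) is a factor.
Divide: v³ + 8v² + 10v - 25 = (v + 5)(v² + 3v - 5).
Apply the quadratic formula to v² + 3v - 5 = 0: v = (-3 ± √29)/2, i.e. v ≈ 1.1926 or v ≈ -4.1926.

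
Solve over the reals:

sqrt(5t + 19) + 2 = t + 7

t = -3 or t = -2

Isolate the radical: sqrt(5t + 19) = t + 5.
Square both sides: 5t + 19 = (t + 5)^2.
Expand and rearrange: t^2 + 5t + 6 = 0.
Solving gives t = -2 or t = -3.
Check each candidate in the original equation:
  t = -2: sqrt(9) = 3, while t + 5 = 3 — valid.
  t = -3: sqrt(4) = 2, while t + 5 = 2 — valid.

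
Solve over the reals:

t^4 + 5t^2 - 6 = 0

Let u = t^2. The equation becomes u^2 + 5u - 6 = 0.
Factor: (u + 6)(u - 1) = 0, so u = -6 or u = 1.
t^2 = -6 < 0 has no real solution.
t^2 = 1 gives t = +/-1.

t = -1 or t = 1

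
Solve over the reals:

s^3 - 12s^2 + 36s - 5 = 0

Possible rational roots are divisors of -5. Testing s = 5 gives 0, so (s - 5) is a factor.
Divide: s^3 - 12s^2 + 36s - 5 = (s - 5)(s^2 - 7s + 1).
Apply the quadratic formula to s^2 - 7s + 1 = 0: s = (7 +/- sqrt(45))/2, i.e. s ~= 6.8541 or s ~= 0.1459.

s = 0.1459 or s = 5 or s = 6.8541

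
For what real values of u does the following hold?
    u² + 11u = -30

u = -6 or u = -5

Bring every term to one side: u² + 11u + 30 = 0.
Factor: (u + 6)(u + 5) = 0.
So u = -6 or u = -5.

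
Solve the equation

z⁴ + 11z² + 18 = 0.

No real solutions.

Let u = z². The equation becomes u² + 11u + 18 = 0.
Factor: (u + 9)(u + 2) = 0, so u = -9 or u = -2.
z² = -9 < 0 has no real solution.
z² = -2 < 0 has no real solution.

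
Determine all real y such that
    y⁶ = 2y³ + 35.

y = -1.71 or y = 1.9129

Let u = y³. The equation becomes u² - 2u - 35 = 0.
Factor: (u + 5)(u - 7) = 0, so u = -5 or u = 7.
y³ = -5 gives y = -∛(5) ≈ -1.71.
y³ = 7 gives y = ∛(7) ≈ 1.9129.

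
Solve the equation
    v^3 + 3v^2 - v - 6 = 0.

v = -2.3028 or v = -2 or v = 1.3028

Possible rational roots are divisors of -6. Testing v = -2 gives 0, so (v + 2) is a factor.
Divide: v^3 + 3v^2 - v - 6 = (v + 2)(v^2 + v - 3).
Apply the quadratic formula to v^2 + v - 3 = 0: v = (-1 +/- sqrt(13))/2, i.e. v ~= 1.3028 or v ~= -2.3028.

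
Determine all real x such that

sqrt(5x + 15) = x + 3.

x = -3 or x = 2

Square both sides: 5x + 15 = (x + 3)^2.
Expand and rearrange: x^2 + x - 6 = 0.
Solving gives x = 2 or x = -3.
Check each candidate in the original equation:
  x = 2: sqrt(25) = 5, while x + 3 = 5 — valid.
  x = -3: sqrt(0) = 0, while x + 3 = 0 — valid.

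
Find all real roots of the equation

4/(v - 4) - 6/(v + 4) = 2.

Multiply both sides by (v - 4)(v + 4):
4(v + 4) - 6(v - 4) = 2(v - 4)(v + 4).
Expand and collect terms: 2v^2 + 2v - 72 = 0.
By the quadratic formula, v = (-2 +/- sqrt(580)) / 4, so v ~= 5.5208 or v ~= -6.5208.
Neither value makes a denominator zero (v != 4, v != -4), so both are valid.

v = -6.5208 or v = 5.5208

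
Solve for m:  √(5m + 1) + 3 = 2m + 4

m = 0 or m = 0.25

Isolate the radical: √(5m + 1) = 2m + 1.
Square both sides: 5m + 1 = (2m + 1)².
Expand and rearrange: 4m² - m = 0.
Solving gives m = 0.25 or m = 0.
Check each candidate in the original equation:
  m = 0.25: √(2.25) = 1.5, while 2m + 1 = 1.5 — valid.
  m = 0: √(1) = 1, while 2m + 1 = 1 — valid.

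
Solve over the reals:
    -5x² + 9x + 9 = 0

x = -0.7155 or x = 2.5155

Discriminant: (9)² − 4·(-5)·9 = 261.
Quadratic formula: x = (-9 ± √261) / (-10).
So x = 9/10 - 3·√(29)/10 ≈ -0.7155 or x = 9/10 + 3·√(29)/10 ≈ 2.5155.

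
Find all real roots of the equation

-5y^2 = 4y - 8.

Rearrange to standard form: -5y^2 - 4y + 8 = 0.
Discriminant: (-4)^2 - 4*(-5)*8 = 176.
Quadratic formula: y = (4 +/- sqrt(176)) / (-10).
So y = -2*sqrt(11)/5 - 2/5 ~= -1.7266 or y = -2/5 + 2*sqrt(11)/5 ~= 0.9266.

y = -1.7266 or y = 0.9266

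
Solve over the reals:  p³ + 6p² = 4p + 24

Rearrange: p³ + 6p² - 4p - 24 = 0.
Possible rational roots are divisors of -24. Testing p = -2 gives 0, so (p + 2) is a factor.
Divide: p³ + 6p² - 4p - 24 = (p + 2)(p² + 4p - 12).
Factor the quadratic: p = 2 or p = -6.

p = -6 or p = -2 or p = 2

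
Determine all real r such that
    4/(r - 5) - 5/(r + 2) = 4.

r = -3.1128 or r = 5.8628

Multiply both sides by (r - 5)(r + 2):
4(r + 2) - 5(r - 5) = 4(r - 5)(r + 2).
Expand and collect terms: 4r² - 11r - 73 = 0.
By the quadratic formula, r = (11 ± √1289) / 8, so r ≈ 5.8628 or r ≈ -3.1128.
Neither value makes a denominator zero (r ≠ 5, r ≠ -2), so both are valid.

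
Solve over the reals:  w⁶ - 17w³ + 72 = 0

w = 2 or w = 2.0801

Let u = w³. The equation becomes u² - 17u + 72 = 0.
Factor: (u - 8)(u - 9) = 0, so u = 8 or u = 9.
w³ = 8 gives w = 2.
w³ = 9 gives w = ∛(9) ≈ 2.0801.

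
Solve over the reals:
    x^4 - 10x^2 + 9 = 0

x = -3 or x = -1 or x = 1 or x = 3

Let u = x^2. The equation becomes u^2 - 10u + 9 = 0.
Factor: (u - 9)(u - 1) = 0, so u = 9 or u = 1.
x^2 = 9 gives x = +/-3.
x^2 = 1 gives x = +/-1.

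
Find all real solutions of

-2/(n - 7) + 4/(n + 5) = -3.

n = -6.2696 or n = 7.6029

Multiply both sides by (n - 7)(n + 5):
-2(n + 5) + 4(n - 7) = -3(n - 7)(n + 5).
Expand and collect terms: -3n^2 + 4n + 143 = 0.
By the quadratic formula, n = (-4 +/- sqrt(1732)) / -6, so n ~= -6.2696 or n ~= 7.6029.
Neither value makes a denominator zero (n != 7, n != -5), so both are valid.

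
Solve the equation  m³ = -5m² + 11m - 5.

m = -6.7417 or m = 0.7417 or m = 1

Rearrange: m³ + 5m² - 11m + 5 = 0.
Possible rational roots are divisors of 5. Testing m = 1 gives 0, so (m - 1) is a factor.
Divide: m³ + 5m² - 11m + 5 = (m - 1)(m² + 6m - 5).
Apply the quadratic formula to m² + 6m - 5 = 0: m = (-6 ± √56)/2, i.e. m ≈ 0.7417 or m ≈ -6.7417.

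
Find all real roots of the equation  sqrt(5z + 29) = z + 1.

Square both sides: 5z + 29 = (z + 1)^2.
Expand and rearrange: z^2 - 3z - 28 = 0.
Solving gives z = 7 or z = -4.
Check each candidate in the original equation:
  z = 7: sqrt(64) = 8, while z + 1 = 8 — valid.
  z = -4: sqrt(9) = 3, while z + 1 = -3 — extraneous.

z = 7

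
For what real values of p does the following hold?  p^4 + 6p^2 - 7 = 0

p = -1 or p = 1

Let u = p^2. The equation becomes u^2 + 6u - 7 = 0.
Factor: (u + 7)(u - 1) = 0, so u = -7 or u = 1.
p^2 = -7 < 0 has no real solution.
p^2 = 1 gives p = +/-1.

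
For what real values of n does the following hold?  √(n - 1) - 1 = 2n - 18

n = 10

Isolate the radical: √(n - 1) = 2n - 17.
Square both sides: n - 1 = (2n - 17)².
Expand and rearrange: 4n² - 69n + 290 = 0.
Solving gives n = 10 or n = 7.25.
Check each candidate in the original equation:
  n = 10: √(9) = 3, while 2n - 17 = 3 — valid.
  n = 7.25: √(6.25) = 2.5, while 2n - 17 = -2.5 — extraneous.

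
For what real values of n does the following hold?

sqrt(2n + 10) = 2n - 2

n = 3

Square both sides: 2n + 10 = (2n - 2)^2.
Expand and rearrange: 4n^2 - 10n - 6 = 0.
Solving gives n = 3 or n = -0.5.
Check each candidate in the original equation:
  n = 3: sqrt(16) = 4, while 2n - 2 = 4 — valid.
  n = -0.5: sqrt(9) = 3, while 2n - 2 = -3 — extraneous.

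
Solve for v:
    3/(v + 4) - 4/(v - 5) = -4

v = -4.6798 or v = 5.9298

Multiply both sides by (v + 4)(v - 5):
3(v - 5) - 4(v + 4) = -4(v + 4)(v - 5).
Expand and collect terms: -4v² + 5v + 111 = 0.
By the quadratic formula, v = (-5 ± √1801) / -8, so v ≈ -4.6798 or v ≈ 5.9298.
Neither value makes a denominator zero (v ≠ -4, v ≠ 5), so both are valid.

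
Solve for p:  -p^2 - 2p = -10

Rearrange to standard form: -p^2 - 2p + 10 = 0.
Discriminant: (-2)^2 - 4*(-1)*10 = 44.
Quadratic formula: p = (2 +/- sqrt(44)) / (-2).
So p = -sqrt(11) - 1 ~= -4.3166 or p = -1 + sqrt(11) ~= 2.3166.

p = -4.3166 or p = 2.3166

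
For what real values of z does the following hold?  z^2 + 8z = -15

z = -5 or z = -3

Bring every term to one side: z^2 + 8z + 15 = 0.
Factor: (z + 5)(z + 3) = 0.
So z = -5 or z = -3.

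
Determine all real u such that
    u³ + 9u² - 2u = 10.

u = -9.099 or u = -1 or u = 1.099

Rearrange: u³ + 9u² - 2u - 10 = 0.
Possible rational roots are divisors of -10. Testing u = -1 gives 0, so (u + 1) is a factor.
Divide: u³ + 9u² - 2u - 10 = (u + 1)(u² + 8u - 10).
Apply the quadratic formula to u² + 8u - 10 = 0: u = (-8 ± √104)/2, i.e. u ≈ 1.099 or u ≈ -9.099.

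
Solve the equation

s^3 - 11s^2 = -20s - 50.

s = -1.3589 or s = 5 or s = 7.3589

Rearrange: s^3 - 11s^2 + 20s + 50 = 0.
Possible rational roots are divisors of 50. Testing s = 5 gives 0, so (s - 5) is a factor.
Divide: s^3 - 11s^2 + 20s + 50 = (s - 5)(s^2 - 6s - 10).
Apply the quadratic formula to s^2 - 6s - 10 = 0: s = (6 +/- sqrt(76))/2, i.e. s ~= 7.3589 or s ~= -1.3589.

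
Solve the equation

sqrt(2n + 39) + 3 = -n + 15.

Isolate the radical: sqrt(2n + 39) = -n + 12.
Square both sides: 2n + 39 = (-n + 12)^2.
Expand and rearrange: n^2 - 26n + 105 = 0.
Solving gives n = 21 or n = 5.
Check each candidate in the original equation:
  n = 21: sqrt(81) = 9, while -n + 12 = -9 — extraneous.
  n = 5: sqrt(49) = 7, while -n + 12 = 7 — valid.

n = 5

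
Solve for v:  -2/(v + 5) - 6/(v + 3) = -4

v = -4.7321 or v = -1.2679

Multiply both sides by (v + 5)(v + 3):
-2(v + 3) - 6(v + 5) = -4(v + 5)(v + 3).
Expand and collect terms: -4v² - 24v - 24 = 0.
By the quadratic formula, v = (24 ± √192) / -8, so v ≈ -4.7321 or v ≈ -1.2679.
Neither value makes a denominator zero (v ≠ -5, v ≠ -3), so both are valid.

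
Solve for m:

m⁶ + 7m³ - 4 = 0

Let u = m³. The equation becomes u² + 7u - 4 = 0.
By the quadratic formula, u = -7/2 + √(65)/2 or u = -√(65)/2 - 7/2.
m³ = -7/2 + √(65)/2 gives m = ∛(-7/2 + √(65)/2) ≈ 0.8098.
m³ = -√(65)/2 - 7/2 gives m = -∛(7/2 + √(65)/2) ≈ -1.9601.

m = -1.9601 or m = 0.8098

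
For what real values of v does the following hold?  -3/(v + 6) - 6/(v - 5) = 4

v = -6.8586 or v = 3.6086

Multiply both sides by (v + 6)(v - 5):
-3(v - 5) - 6(v + 6) = 4(v + 6)(v - 5).
Expand and collect terms: 4v² + 13v - 99 = 0.
By the quadratic formula, v = (-13 ± √1753) / 8, so v ≈ 3.6086 or v ≈ -6.8586.
Neither value makes a denominator zero (v ≠ -6, v ≠ 5), so both are valid.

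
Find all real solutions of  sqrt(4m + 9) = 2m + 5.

Square both sides: 4m + 9 = (2m + 5)^2.
Expand and rearrange: 4m^2 + 16m + 16 = 0.
This gives the repeated root m = -2.
Check in the original equation:
  m = -2: sqrt(1) = 1, while 2m + 5 = 1 — valid.

m = -2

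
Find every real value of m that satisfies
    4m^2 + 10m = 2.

Rearrange to standard form: 4m^2 + 10m - 2 = 0.
Discriminant: (10)^2 - 4*4*(-2) = 132.
Quadratic formula: m = (-10 +/- sqrt(132)) / 8.
So m = -5/4 + sqrt(33)/4 ~= 0.1861 or m = -sqrt(33)/4 - 5/4 ~= -2.6861.

m = -2.6861 or m = 0.1861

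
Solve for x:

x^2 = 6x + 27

x = -3 or x = 9

Bring every term to one side: x^2 - 6x - 27 = 0.
Factor: (x - 9)(x + 3) = 0.
So x = 9 or x = -3.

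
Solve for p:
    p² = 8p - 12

p = 2 or p = 6

Bring every term to one side: p² - 8p + 12 = 0.
Factor: (p - 6)(p - 2) = 0.
So p = 6 or p = 2.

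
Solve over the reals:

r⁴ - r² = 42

Let u = r². The equation becomes u² - u - 42 = 0.
Factor: (u + 6)(u - 7) = 0, so u = -6 or u = 7.
r² = -6 < 0 has no real solution.
r² = 7 gives r = ±√(7) ≈ ±2.6458.

r = -2.6458 or r = 2.6458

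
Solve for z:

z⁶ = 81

z = -2.0801 or z = 2.0801

Let u = z³. The equation becomes u² - 81 = 0.
Factor: (u + 9)(u - 9) = 0, so u = -9 or u = 9.
z³ = -9 gives z = -∛(9) ≈ -2.0801.
z³ = 9 gives z = ∛(9) ≈ 2.0801.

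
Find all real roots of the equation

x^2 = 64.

x = -8 or x = 8

Bring every term to one side: x^2 - 64 = 0.
Factor: (x - 8)(x + 8) = 0.
So x = 8 or x = -8.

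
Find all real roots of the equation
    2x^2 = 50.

x = -5 or x = 5

Bring every term to one side: 2x^2 - 50 = 0.
Factor: 2(x - 5)(x + 5) = 0.
So x = 5 or x = -5.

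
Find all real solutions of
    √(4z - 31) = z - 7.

Square both sides: 4z - 31 = (z - 7)².
Expand and rearrange: z² - 18z + 80 = 0.
Solving gives z = 10 or z = 8.
Check each candidate in the original equation:
  z = 10: √(9) = 3, while z - 7 = 3 — valid.
  z = 8: √(1) = 1, while z - 7 = 1 — valid.

z = 8 or z = 10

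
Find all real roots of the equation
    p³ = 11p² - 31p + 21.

p = 1 or p = 3 or p = 7

Rearrange: p³ - 11p² + 31p - 21 = 0.
Possible rational roots are divisors of -21. Testing p = 3 gives 0, so (p - 3) is a factor.
Divide: p³ - 11p² + 31p - 21 = (p - 3)(p² - 8p + 7).
Factor the quadratic: p = 7 or p = 1.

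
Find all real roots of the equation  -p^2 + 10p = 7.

p = 0.7574 or p = 9.2426

Rearrange to standard form: -p^2 + 10p - 7 = 0.
Discriminant: (10)^2 - 4*(-1)*(-7) = 72.
Quadratic formula: p = (-10 +/- sqrt(72)) / (-2).
So p = 5 - 3*sqrt(2) ~= 0.7574 or p = 3*sqrt(2) + 5 ~= 9.2426.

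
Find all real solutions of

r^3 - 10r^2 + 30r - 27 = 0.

Possible rational roots are divisors of -27. Testing r = 3 gives 0, so (r - 3) is a factor.
Divide: r^3 - 10r^2 + 30r - 27 = (r - 3)(r^2 - 7r + 9).
Apply the quadratic formula to r^2 - 7r + 9 = 0: r = (7 +/- sqrt(13))/2, i.e. r ~= 5.3028 or r ~= 1.6972.

r = 1.6972 or r = 3 or r = 5.3028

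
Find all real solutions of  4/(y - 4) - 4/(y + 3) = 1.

Multiply both sides by (y - 4)(y + 3):
4(y + 3) - 4(y - 4) = (y - 4)(y + 3).
Expand and collect terms: y^2 - y - 40 = 0.
By the quadratic formula, y = (1 +/- sqrt(161)) / 2, so y ~= 6.8443 or y ~= -5.8443.
Neither value makes a denominator zero (y != 4, y != -3), so both are valid.

y = -5.8443 or y = 6.8443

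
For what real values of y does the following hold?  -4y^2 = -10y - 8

Rearrange to standard form: -4y^2 + 10y + 8 = 0.
Discriminant: (10)^2 - 4*(-4)*8 = 228.
Quadratic formula: y = (-10 +/- sqrt(228)) / (-8).
So y = 5/4 - sqrt(57)/4 ~= -0.6375 or y = 5/4 + sqrt(57)/4 ~= 3.1375.

y = -0.6375 or y = 3.1375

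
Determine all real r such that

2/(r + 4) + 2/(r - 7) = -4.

Multiply both sides by (r + 4)(r - 7):
2(r - 7) + 2(r + 4) = -4(r + 4)(r - 7).
Expand and collect terms: -4r² + 8r + 118 = 0.
By the quadratic formula, r = (-8 ± √1952) / -8, so r ≈ -4.5227 or r ≈ 6.5227.
Neither value makes a denominator zero (r ≠ -4, r ≠ 7), so both are valid.

r = -4.5227 or r = 6.5227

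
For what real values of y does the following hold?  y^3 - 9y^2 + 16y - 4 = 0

Possible rational roots are divisors of -4. Testing y = 2 gives 0, so (y - 2) is a factor.
Divide: y^3 - 9y^2 + 16y - 4 = (y - 2)(y^2 - 7y + 2).
Apply the quadratic formula to y^2 - 7y + 2 = 0: y = (7 +/- sqrt(41))/2, i.e. y ~= 6.7016 or y ~= 0.2984.

y = 0.2984 or y = 2 or y = 6.7016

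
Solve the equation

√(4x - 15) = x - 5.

Square both sides: 4x - 15 = (x - 5)².
Expand and rearrange: x² - 14x + 40 = 0.
Solving gives x = 10 or x = 4.
Check each candidate in the original equation:
  x = 10: √(25) = 5, while x - 5 = 5 — valid.
  x = 4: √(1) = 1, while x - 5 = -1 — extraneous.

x = 10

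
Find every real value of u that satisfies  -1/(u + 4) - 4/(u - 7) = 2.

Multiply both sides by (u + 4)(u - 7):
-(u - 7) - 4(u + 4) = 2(u + 4)(u - 7).
Expand and collect terms: 2u^2 - u - 47 = 0.
By the quadratic formula, u = (1 +/- sqrt(377)) / 4, so u ~= 5.1041 or u ~= -4.6041.
Neither value makes a denominator zero (u != -4, u != 7), so both are valid.

u = -4.6041 or u = 5.1041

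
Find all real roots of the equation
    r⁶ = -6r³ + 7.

r = -1.9129 or r = 1

Let u = r³. The equation becomes u² + 6u - 7 = 0.
Factor: (u - 1)(u + 7) = 0, so u = 1 or u = -7.
r³ = 1 gives r = 1.
r³ = -7 gives r = -∛(7) ≈ -1.9129.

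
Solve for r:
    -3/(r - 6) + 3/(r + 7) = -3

r = -7.933 or r = 6.933

Multiply both sides by (r - 6)(r + 7):
-3(r + 7) + 3(r - 6) = -3(r - 6)(r + 7).
Expand and collect terms: -3r² - 3r + 165 = 0.
By the quadratic formula, r = (3 ± √1989) / -6, so r ≈ -7.933 or r ≈ 6.933.
Neither value makes a denominator zero (r ≠ 6, r ≠ -7), so both are valid.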